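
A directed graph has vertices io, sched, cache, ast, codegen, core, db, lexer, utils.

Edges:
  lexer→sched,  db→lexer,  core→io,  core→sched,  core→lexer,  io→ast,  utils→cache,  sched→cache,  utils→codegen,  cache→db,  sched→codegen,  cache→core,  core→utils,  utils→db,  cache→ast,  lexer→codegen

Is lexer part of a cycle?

Yes

lexer is on a cycle iff lexer can reach itself via ≥1 edge.
lexer → sched → cache → db → lexer — yes.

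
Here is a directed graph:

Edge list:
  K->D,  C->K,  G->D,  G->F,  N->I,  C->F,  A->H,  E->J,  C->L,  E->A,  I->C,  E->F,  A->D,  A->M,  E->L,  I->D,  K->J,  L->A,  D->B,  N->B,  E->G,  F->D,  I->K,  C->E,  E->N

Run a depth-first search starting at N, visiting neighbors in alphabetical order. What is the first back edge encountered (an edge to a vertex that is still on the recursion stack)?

E→N

DFS from N (visiting neighbors in alphabetical order); mark gray on enter, black on exit:
N gray
  B gray
  B black
  I gray
    C gray
      E gray
        A gray
          D gray
            D→B: B black — skip
          D black
          H gray
          H black
          M gray
          M black
        A black
        F gray
          F→D: D black — skip
        F black
        G gray
          G→D: D black — skip
          G→F: F black — skip
        G black
        J gray
        J black
        L gray
          L→A: A black — skip
        L black
        E→N: N is gray → back edge
First back edge: E → N.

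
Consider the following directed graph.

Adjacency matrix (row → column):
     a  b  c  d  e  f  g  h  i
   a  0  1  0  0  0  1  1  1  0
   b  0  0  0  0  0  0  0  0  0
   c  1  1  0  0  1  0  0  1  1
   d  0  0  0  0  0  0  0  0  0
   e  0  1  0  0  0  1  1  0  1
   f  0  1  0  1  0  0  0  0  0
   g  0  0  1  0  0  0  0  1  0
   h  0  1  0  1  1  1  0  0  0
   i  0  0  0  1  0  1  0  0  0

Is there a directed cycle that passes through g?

g is on a cycle iff g can reach itself via ≥1 edge.
g → c → a → g — yes.

Yes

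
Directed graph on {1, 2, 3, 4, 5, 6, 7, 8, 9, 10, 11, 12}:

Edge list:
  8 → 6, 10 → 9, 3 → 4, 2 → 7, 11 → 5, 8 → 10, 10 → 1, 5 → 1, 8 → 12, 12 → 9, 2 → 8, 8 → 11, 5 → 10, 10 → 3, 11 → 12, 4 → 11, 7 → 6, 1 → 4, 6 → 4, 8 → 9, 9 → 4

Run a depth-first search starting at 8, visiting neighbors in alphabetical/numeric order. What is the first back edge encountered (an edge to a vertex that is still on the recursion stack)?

DFS from 8 (visiting neighbors in alphabetical/numeric order); mark gray on enter, black on exit:
8 gray
  6 gray
    4 gray
      11 gray
        5 gray
          1 gray
            1→4: 4 is gray → back edge
First back edge: 1 → 4.

1→4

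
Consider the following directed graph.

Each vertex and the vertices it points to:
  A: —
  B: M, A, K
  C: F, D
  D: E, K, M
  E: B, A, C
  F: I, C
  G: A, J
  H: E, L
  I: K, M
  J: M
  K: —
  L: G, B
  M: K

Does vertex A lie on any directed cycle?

No

A lies on a cycle iff there is a path from A back to itself.
Exploring from A, it never reaches itself; equivalently, its strongly connected component is a singleton.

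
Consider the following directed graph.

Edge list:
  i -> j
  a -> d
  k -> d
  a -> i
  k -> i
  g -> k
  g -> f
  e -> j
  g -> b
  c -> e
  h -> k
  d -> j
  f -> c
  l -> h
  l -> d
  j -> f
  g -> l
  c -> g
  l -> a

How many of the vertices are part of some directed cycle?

11

A vertex is on a directed cycle iff it belongs to a strongly connected component of size ≥ 2 (or has a self-loop).
The vertices on cycles are {a, c, d, e, f, g, h, i, j, k, l} — 11 in total.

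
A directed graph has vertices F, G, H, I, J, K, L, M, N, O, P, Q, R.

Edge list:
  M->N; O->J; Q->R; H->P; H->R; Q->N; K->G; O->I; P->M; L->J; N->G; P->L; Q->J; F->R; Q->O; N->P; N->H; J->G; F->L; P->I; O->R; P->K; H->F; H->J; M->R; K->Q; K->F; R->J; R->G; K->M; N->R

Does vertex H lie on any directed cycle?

H is on a cycle iff H can reach itself via ≥1 edge.
H → P → M → N → H — yes.

Yes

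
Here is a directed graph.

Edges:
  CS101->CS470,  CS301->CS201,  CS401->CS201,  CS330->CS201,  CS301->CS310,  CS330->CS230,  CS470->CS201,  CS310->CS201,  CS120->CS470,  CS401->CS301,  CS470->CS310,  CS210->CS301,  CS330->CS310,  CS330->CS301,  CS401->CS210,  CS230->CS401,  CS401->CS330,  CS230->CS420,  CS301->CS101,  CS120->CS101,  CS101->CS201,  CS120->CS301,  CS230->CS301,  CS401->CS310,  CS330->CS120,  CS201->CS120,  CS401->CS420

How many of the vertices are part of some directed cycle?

9

A vertex is on a directed cycle iff it belongs to a strongly connected component of size ≥ 2 (or has a self-loop).
The vertices on cycles are {CS101, CS120, CS201, CS230, CS301, CS310, CS330, CS401, CS470} — 9 in total.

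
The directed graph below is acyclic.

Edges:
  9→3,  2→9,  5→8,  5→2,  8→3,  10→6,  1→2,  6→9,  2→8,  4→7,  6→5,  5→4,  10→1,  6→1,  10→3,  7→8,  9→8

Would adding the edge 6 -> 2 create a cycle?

Adding 6→2 creates a cycle iff 2 can already reach 6.
Explore from 2: no path reaches 6. The graph stays acyclic.

No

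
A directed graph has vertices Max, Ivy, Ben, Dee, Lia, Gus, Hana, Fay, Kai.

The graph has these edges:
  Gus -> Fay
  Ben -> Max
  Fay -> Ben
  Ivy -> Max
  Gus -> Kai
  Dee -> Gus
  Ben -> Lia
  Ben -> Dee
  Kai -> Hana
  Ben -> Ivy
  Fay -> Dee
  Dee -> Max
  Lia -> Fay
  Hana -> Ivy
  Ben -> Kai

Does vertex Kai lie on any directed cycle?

No

Kai lies on a cycle iff there is a path from Kai back to itself.
Exploring from Kai, it never reaches itself; equivalently, its strongly connected component is a singleton.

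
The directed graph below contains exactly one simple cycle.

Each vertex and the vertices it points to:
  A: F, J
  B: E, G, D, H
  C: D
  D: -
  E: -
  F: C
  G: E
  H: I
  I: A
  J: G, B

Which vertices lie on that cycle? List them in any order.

A, B, H, I, J

DFS with gray/black marking from A:
A gray
  F gray
    C gray
      D gray
      D black
    C black
  F black
  J gray
    G gray
      E gray
      E black
    G black
    B gray
      B→E: E black — skip
      B→G: G black — skip
      B→D: D black — skip
      H gray
        I gray
          I→A: A is gray → back edge
Back edge closes the cycle A → J → B → H → I → A; its vertices are {A, B, H, I, J}.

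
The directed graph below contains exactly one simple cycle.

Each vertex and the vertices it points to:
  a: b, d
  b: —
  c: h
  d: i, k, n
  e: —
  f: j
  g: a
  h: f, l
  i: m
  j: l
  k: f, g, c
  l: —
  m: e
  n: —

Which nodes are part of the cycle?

DFS with gray/black marking from a:
a gray
  b gray
  b black
  d gray
    i gray
      m gray
        e gray
        e black
      m black
    i black
    k gray
      f gray
        j gray
          l gray
          l black
        j black
      f black
      g gray
        g→a: a is gray → back edge
Back edge closes the cycle a → d → k → g → a; its vertices are {a, d, g, k}.

a, d, g, k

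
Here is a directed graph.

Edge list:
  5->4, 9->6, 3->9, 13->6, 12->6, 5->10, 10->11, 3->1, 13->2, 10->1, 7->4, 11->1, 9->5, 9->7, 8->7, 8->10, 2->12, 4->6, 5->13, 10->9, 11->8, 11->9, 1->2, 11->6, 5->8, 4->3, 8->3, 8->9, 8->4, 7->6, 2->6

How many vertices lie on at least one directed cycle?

A vertex is on a directed cycle iff it belongs to a strongly connected component of size ≥ 2 (or has a self-loop).
The vertices on cycles are {3, 4, 5, 7, 8, 9, 10, 11} — 8 in total.

8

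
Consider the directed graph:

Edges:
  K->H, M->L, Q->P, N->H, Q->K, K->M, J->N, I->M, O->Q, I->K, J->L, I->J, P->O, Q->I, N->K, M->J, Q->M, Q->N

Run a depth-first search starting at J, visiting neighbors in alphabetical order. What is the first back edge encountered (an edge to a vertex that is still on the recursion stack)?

DFS from J (visiting neighbors in alphabetical order); mark gray on enter, black on exit:
J gray
  L gray
  L black
  N gray
    H gray
    H black
    K gray
      K→H: H black — skip
      M gray
        M→J: J is gray → back edge
First back edge: M → J.

M→J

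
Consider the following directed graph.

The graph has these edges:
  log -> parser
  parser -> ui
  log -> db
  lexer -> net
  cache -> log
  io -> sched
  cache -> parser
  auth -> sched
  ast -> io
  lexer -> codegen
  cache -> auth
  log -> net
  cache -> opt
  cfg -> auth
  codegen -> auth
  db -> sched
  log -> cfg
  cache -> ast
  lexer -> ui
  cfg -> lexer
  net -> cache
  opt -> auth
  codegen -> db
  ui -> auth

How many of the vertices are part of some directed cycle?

5

A vertex is on a directed cycle iff it belongs to a strongly connected component of size ≥ 2 (or has a self-loop).
The vertices on cycles are {cfg, log, net, cache, lexer} — 5 in total.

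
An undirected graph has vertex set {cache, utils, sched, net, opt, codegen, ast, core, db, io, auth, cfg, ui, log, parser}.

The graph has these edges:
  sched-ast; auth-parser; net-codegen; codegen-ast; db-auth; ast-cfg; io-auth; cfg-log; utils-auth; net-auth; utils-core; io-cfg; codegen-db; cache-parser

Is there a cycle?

Yes

DFS, tracking each vertex's parent; an edge to a visited non-parent vertex closes a cycle.
Start from utils:
visit utils (parent –)
  visit auth (parent utils)
    visit parser (parent auth)
      parser–auth: parent, skip
      visit cache (parent parser)
        cache–parser: parent, skip
    auth–utils: parent, skip
    visit db (parent auth)
      visit codegen (parent db)
        visit ast (parent codegen)
          visit cfg (parent ast)
            visit log (parent cfg)
              log–cfg: parent, skip
            visit io (parent cfg)
              io–auth: auth visited and ≠ parent → cycle
Cycle: auth – db – codegen – ast – cfg – io – auth.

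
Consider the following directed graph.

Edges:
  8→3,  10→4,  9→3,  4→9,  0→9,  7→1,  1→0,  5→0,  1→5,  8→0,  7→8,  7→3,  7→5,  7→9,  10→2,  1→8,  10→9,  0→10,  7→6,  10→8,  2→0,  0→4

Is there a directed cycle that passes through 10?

Yes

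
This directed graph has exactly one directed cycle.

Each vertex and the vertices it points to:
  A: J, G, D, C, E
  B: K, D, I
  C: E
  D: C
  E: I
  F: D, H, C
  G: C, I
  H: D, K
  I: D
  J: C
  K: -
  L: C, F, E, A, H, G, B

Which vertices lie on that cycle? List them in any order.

DFS with gray/black marking from E:
E gray
  I gray
    D gray
      C gray
        C→E: E is gray → back edge
Back edge closes the cycle E → I → D → C → E; its vertices are {C, D, E, I}.

C, D, E, I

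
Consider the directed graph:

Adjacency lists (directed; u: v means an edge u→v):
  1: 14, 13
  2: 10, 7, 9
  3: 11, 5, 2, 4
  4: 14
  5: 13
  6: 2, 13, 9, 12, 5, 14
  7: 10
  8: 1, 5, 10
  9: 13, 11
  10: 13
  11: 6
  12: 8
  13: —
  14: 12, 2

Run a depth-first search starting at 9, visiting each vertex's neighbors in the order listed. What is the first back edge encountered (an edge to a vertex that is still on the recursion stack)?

2→9

DFS from 9 (visiting each vertex's neighbors in the order listed); mark gray on enter, black on exit:
9 gray
  13 gray
  13 black
  11 gray
    6 gray
      2 gray
        10 gray
          10→13: 13 black — skip
        10 black
        7 gray
          7→10: 10 black — skip
        7 black
        2→9: 9 is gray → back edge
First back edge: 2 → 9.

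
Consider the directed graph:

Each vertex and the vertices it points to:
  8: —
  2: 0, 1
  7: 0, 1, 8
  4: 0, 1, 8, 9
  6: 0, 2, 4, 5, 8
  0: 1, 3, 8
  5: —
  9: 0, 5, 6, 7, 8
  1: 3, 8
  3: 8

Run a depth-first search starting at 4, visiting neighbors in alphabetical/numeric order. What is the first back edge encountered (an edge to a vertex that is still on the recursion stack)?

6->4

DFS from 4 (visiting neighbors in alphabetical/numeric order); mark gray on enter, black on exit:
4 gray
  0 gray
    1 gray
      3 gray
        8 gray
        8 black
      3 black
      1→8: 8 black — skip
    1 black
    0→3: 3 black — skip
    0→8: 8 black — skip
  0 black
  4→1: 1 black — skip
  4→8: 8 black — skip
  9 gray
    9→0: 0 black — skip
    5 gray
    5 black
    6 gray
      6→0: 0 black — skip
      2 gray
        2→0: 0 black — skip
        2→1: 1 black — skip
      2 black
      6→4: 4 is gray → back edge
First back edge: 6 → 4.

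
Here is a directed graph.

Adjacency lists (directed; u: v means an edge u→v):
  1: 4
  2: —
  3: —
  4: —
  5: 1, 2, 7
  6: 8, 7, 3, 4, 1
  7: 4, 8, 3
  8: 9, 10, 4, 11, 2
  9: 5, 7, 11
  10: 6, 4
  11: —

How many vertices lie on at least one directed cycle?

6

A vertex is on a directed cycle iff it belongs to a strongly connected component of size ≥ 2 (or has a self-loop).
The vertices on cycles are {5, 6, 7, 8, 9, 10} — 6 in total.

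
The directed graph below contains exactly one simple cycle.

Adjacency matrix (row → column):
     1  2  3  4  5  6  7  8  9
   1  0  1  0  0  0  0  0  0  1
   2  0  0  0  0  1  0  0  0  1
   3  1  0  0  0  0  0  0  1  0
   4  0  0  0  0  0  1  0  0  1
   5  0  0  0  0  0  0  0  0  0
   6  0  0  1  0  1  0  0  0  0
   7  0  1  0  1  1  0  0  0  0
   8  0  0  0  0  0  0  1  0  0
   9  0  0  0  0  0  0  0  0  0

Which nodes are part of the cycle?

3, 4, 6, 7, 8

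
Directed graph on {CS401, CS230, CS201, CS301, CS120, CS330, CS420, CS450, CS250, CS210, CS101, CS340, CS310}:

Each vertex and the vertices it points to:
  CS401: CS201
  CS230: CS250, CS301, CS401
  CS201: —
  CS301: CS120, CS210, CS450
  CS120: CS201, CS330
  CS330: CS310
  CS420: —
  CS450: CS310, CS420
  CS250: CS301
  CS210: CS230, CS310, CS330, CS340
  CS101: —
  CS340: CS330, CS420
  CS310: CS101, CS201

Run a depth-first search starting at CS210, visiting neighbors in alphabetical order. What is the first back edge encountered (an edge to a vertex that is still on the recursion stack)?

CS301->CS210

DFS from CS210 (visiting neighbors in alphabetical order); mark gray on enter, black on exit:
CS210 gray
  CS230 gray
    CS250 gray
      CS301 gray
        CS120 gray
          CS201 gray
          CS201 black
          CS330 gray
            CS310 gray
              CS101 gray
              CS101 black
              CS310→CS201: CS201 black — skip
            CS310 black
          CS330 black
        CS120 black
        CS301→CS210: CS210 is gray → back edge
First back edge: CS301 → CS210.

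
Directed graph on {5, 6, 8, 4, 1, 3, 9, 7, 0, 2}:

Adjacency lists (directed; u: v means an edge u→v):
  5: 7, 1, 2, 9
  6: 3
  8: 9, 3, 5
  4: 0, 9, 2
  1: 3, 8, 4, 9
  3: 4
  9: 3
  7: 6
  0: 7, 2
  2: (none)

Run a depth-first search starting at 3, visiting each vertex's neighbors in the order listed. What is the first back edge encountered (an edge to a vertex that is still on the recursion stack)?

DFS from 3 (visiting each vertex's neighbors in the order listed); mark gray on enter, black on exit:
3 gray
  4 gray
    0 gray
      7 gray
        6 gray
          6→3: 3 is gray → back edge
First back edge: 6 → 3.

6→3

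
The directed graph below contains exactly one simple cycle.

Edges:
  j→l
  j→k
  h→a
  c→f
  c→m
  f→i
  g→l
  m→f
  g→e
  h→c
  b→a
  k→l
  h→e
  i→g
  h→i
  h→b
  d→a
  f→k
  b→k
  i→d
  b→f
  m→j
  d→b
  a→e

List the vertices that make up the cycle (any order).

b, d, f, i

DFS with gray/black marking from i:
i gray
  d gray
    a gray
      e gray
      e black
    a black
    b gray
      k gray
        l gray
        l black
      k black
      b→a: a black — skip
      f gray
        f→k: k black — skip
        f→i: i is gray → back edge
Back edge closes the cycle i → d → b → f → i; its vertices are {b, d, f, i}.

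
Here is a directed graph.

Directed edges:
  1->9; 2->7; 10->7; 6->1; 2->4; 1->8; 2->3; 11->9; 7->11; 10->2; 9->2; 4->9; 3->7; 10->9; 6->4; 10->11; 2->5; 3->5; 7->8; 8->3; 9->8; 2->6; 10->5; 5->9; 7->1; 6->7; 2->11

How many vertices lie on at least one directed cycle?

A vertex is on a directed cycle iff it belongs to a strongly connected component of size ≥ 2 (or has a self-loop).
The vertices on cycles are {1, 2, 3, 4, 5, 6, 7, 8, 9, 11} — 10 in total.

10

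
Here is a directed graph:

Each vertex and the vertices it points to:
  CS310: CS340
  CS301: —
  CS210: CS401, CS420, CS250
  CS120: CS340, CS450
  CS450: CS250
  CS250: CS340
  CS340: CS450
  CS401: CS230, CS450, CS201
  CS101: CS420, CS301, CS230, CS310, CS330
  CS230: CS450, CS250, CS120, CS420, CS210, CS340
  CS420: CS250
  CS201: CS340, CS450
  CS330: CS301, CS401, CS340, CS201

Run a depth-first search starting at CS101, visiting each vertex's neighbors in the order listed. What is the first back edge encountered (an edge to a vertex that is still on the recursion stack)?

CS450->CS250

DFS from CS101 (visiting each vertex's neighbors in the order listed); mark gray on enter, black on exit:
CS101 gray
  CS420 gray
    CS250 gray
      CS340 gray
        CS450 gray
          CS450→CS250: CS250 is gray → back edge
First back edge: CS450 → CS250.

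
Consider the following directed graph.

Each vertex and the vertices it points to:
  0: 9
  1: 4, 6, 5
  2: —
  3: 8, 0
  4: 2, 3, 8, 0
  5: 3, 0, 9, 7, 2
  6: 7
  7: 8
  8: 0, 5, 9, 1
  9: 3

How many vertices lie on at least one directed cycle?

A vertex is on a directed cycle iff it belongs to a strongly connected component of size ≥ 2 (or has a self-loop).
The vertices on cycles are {0, 1, 3, 4, 5, 6, 7, 8, 9} — 9 in total.

9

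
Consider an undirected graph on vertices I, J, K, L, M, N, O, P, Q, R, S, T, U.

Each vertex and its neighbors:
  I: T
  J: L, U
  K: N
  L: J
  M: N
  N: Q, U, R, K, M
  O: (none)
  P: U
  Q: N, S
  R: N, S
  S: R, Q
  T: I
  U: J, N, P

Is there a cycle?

Yes

DFS, tracking each vertex's parent; an edge to a visited non-parent vertex closes a cycle.
Start from S:
visit S (parent –)
  visit R (parent S)
    visit N (parent R)
      visit Q (parent N)
        Q–N: parent, skip
        Q–S: S visited and ≠ parent → cycle
Cycle: S – R – N – Q – S.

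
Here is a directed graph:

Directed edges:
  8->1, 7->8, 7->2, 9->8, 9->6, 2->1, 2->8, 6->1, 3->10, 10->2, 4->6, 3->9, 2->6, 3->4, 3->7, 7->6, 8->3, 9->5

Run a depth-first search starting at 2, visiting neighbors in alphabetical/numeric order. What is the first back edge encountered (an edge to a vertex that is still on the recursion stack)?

DFS from 2 (visiting neighbors in alphabetical/numeric order); mark gray on enter, black on exit:
2 gray
  1 gray
  1 black
  6 gray
    6→1: 1 black — skip
  6 black
  8 gray
    8→1: 1 black — skip
    3 gray
      4 gray
        4→6: 6 black — skip
      4 black
      7 gray
        7→2: 2 is gray → back edge
First back edge: 7 → 2.

7->2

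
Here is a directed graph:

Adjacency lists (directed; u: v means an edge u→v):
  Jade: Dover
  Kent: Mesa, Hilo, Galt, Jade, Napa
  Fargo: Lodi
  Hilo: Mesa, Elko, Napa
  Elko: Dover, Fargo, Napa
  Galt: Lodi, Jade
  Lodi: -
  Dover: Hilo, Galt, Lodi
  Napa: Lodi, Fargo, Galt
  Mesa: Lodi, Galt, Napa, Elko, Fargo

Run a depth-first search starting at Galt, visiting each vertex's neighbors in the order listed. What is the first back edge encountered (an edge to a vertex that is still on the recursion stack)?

Mesa→Galt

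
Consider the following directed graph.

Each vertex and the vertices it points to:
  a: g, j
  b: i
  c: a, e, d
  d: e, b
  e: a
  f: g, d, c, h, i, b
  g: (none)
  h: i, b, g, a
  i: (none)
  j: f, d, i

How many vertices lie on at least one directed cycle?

A vertex is on a directed cycle iff it belongs to a strongly connected component of size ≥ 2 (or has a self-loop).
The vertices on cycles are {a, c, d, e, f, h, j} — 7 in total.

7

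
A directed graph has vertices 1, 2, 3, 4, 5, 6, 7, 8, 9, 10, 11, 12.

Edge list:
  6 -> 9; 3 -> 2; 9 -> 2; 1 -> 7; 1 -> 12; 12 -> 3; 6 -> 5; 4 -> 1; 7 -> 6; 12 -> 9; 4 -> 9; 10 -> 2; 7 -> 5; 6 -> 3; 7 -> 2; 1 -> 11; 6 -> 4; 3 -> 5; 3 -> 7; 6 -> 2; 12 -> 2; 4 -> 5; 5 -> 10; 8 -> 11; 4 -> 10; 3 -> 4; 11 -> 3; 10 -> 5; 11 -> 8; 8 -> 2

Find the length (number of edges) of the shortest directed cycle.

For each vertex v, BFS finds the shortest path from v back to v.
The shortest such closed walk is 11 → 8 → 11, length 2.

2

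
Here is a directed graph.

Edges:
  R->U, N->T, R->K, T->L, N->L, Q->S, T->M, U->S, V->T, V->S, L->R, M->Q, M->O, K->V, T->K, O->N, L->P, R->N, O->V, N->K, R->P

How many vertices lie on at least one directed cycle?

8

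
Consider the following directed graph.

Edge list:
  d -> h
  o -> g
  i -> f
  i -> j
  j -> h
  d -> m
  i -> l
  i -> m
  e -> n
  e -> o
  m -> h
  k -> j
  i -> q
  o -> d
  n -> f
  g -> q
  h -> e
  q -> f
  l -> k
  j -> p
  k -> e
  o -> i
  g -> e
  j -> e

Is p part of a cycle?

p lies on a cycle iff there is a path from p back to itself.
Exploring from p, it never reaches itself; equivalently, its strongly connected component is a singleton.

No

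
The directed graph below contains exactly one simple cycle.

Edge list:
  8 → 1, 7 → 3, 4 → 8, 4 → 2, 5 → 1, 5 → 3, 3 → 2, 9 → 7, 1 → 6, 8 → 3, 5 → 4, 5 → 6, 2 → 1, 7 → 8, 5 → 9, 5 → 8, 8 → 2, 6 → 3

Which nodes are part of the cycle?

DFS with gray/black marking from 1:
1 gray
  6 gray
    3 gray
      2 gray
        2→1: 1 is gray → back edge
Back edge closes the cycle 1 → 6 → 3 → 2 → 1; its vertices are {1, 2, 3, 6}.

1, 2, 3, 6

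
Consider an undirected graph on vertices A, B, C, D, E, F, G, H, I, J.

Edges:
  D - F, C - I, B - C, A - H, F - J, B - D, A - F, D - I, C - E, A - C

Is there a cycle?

DFS, tracking each vertex's parent; an edge to a visited non-parent vertex closes a cycle.
Start from C:
visit C (parent –)
  visit I (parent C)
    I–C: parent, skip
    visit D (parent I)
      D–I: parent, skip
      visit B (parent D)
        B–C: C visited and ≠ parent → cycle
Cycle: C – I – D – B – C.

Yes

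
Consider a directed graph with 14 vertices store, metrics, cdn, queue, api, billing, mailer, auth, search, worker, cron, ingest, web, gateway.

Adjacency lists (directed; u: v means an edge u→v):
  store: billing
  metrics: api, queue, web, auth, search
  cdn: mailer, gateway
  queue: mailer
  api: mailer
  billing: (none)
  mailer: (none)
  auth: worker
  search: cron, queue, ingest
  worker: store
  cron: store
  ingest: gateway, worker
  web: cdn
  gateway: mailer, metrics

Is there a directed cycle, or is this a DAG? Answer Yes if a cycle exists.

Yes

DFS with white/gray/black marking, starting from cdn:
cdn gray
  mailer gray
  mailer black
  gateway gray
    gateway→mailer: mailer black — skip
    metrics gray
      api gray
        api→mailer: mailer black — skip
      api black
      queue gray
        queue→mailer: mailer black — skip
      queue black
      web gray
        web→cdn: cdn is gray → back edge
Back edge found, so a cycle exists: cdn → gateway → metrics → web → cdn.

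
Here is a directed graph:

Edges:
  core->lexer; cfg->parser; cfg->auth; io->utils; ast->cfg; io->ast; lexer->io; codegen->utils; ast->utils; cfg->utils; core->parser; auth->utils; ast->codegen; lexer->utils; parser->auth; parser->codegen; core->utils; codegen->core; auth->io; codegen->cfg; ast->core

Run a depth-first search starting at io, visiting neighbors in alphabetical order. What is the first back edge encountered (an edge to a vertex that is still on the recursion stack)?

DFS from io (visiting neighbors in alphabetical order); mark gray on enter, black on exit:
io gray
  ast gray
    cfg gray
      auth gray
        auth→io: io is gray → back edge
First back edge: auth → io.

auth->io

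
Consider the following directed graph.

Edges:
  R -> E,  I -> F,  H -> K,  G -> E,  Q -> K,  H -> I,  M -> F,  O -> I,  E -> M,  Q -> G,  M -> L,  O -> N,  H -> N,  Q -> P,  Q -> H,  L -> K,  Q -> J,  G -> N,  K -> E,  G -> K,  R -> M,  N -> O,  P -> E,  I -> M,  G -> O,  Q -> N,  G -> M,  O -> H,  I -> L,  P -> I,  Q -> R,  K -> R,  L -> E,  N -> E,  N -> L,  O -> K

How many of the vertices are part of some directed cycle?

8

A vertex is on a directed cycle iff it belongs to a strongly connected component of size ≥ 2 (or has a self-loop).
The vertices on cycles are {E, H, K, L, M, N, O, R} — 8 in total.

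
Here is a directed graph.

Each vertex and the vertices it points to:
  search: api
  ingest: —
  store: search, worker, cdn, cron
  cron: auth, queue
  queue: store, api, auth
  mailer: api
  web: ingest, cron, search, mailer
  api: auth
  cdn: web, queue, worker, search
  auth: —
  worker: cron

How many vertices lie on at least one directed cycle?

6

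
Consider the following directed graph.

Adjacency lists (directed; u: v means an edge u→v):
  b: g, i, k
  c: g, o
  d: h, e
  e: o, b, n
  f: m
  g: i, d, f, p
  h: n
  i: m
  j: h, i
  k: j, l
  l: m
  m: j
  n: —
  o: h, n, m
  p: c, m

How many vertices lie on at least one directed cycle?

A vertex is on a directed cycle iff it belongs to a strongly connected component of size ≥ 2 (or has a self-loop).
The vertices on cycles are {b, c, d, e, g, i, j, m, p} — 9 in total.

9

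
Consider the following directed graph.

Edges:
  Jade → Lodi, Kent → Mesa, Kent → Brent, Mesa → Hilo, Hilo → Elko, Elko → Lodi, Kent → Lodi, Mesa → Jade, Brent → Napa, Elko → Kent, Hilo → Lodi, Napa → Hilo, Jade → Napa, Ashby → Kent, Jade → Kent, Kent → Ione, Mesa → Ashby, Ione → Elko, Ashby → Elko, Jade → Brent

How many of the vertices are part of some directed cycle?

A vertex is on a directed cycle iff it belongs to a strongly connected component of size ≥ 2 (or has a self-loop).
The vertices on cycles are {Elko, Hilo, Ione, Jade, Kent, Mesa, Napa, Ashby, Brent} — 9 in total.

9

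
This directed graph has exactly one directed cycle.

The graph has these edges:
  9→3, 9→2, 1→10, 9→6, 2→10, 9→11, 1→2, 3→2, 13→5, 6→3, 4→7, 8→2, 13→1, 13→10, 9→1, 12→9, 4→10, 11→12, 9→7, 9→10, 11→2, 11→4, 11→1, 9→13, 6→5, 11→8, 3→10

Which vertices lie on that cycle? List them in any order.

DFS with gray/black marking from 11:
11 gray
  8 gray
    2 gray
      10 gray
      10 black
    2 black
  8 black
  12 gray
    9 gray
      13 gray
        1 gray
          1→10: 10 black — skip
          1→2: 2 black — skip
        1 black
        5 gray
        5 black
        13→10: 10 black — skip
      13 black
      7 gray
      7 black
      6 gray
        6→5: 5 black — skip
        3 gray
          3→2: 2 black — skip
          3→10: 10 black — skip
        3 black
      6 black
      9→3: 3 black — skip
      9→2: 2 black — skip
      9→1: 1 black — skip
      9→11: 11 is gray → back edge
Back edge closes the cycle 11 → 12 → 9 → 11; its vertices are {9, 11, 12}.

9, 11, 12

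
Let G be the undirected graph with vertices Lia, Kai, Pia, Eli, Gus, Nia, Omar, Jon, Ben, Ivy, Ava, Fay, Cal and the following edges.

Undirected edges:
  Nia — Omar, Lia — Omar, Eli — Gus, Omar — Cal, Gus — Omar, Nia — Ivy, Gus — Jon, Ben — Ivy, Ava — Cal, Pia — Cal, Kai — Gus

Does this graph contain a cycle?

DFS, tracking each vertex's parent; an edge to a visited non-parent vertex closes a cycle.
Start from Cal:
visit Cal (parent –)
  visit Omar (parent Cal)
    visit Gus (parent Omar)
      visit Kai (parent Gus)
        Kai–Gus: parent, skip
      visit Eli (parent Gus)
        Eli–Gus: parent, skip
      Gus–Omar: parent, skip
      visit Jon (parent Gus)
        Jon–Gus: parent, skip
    Omar–Cal: parent, skip
    visit Nia (parent Omar)
      Nia–Omar: parent, skip
      visit Ivy (parent Nia)
        visit Ben (parent Ivy)
          Ben–Ivy: parent, skip
        Ivy–Nia: parent, skip
    visit Lia (parent Omar)
      Lia–Omar: parent, skip
  visit Ava (parent Cal)
    Ava–Cal: parent, skip
  visit Pia (parent Cal)
    Pia–Cal: parent, skip
visit Fay (parent –)
No non-parent visited neighbor found — the graph is a forest.

No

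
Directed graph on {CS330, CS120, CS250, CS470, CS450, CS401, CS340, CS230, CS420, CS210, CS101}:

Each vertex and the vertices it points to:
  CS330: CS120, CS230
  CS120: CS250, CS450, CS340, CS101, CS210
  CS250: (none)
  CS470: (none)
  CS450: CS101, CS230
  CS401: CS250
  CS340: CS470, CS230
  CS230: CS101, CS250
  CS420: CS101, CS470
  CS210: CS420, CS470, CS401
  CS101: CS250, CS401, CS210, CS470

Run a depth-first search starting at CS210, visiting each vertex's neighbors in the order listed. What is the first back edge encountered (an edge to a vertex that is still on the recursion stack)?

CS101->CS210

DFS from CS210 (visiting each vertex's neighbors in the order listed); mark gray on enter, black on exit:
CS210 gray
  CS420 gray
    CS101 gray
      CS250 gray
      CS250 black
      CS401 gray
        CS401→CS250: CS250 black — skip
      CS401 black
      CS101→CS210: CS210 is gray → back edge
First back edge: CS101 → CS210.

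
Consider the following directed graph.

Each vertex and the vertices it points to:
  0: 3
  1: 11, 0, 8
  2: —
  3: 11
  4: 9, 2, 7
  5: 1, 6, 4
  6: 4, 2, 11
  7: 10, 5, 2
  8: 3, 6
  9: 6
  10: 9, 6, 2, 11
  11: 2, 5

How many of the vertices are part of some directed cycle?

11

A vertex is on a directed cycle iff it belongs to a strongly connected component of size ≥ 2 (or has a self-loop).
The vertices on cycles are {0, 1, 3, 4, 5, 6, 7, 8, 9, 10, 11} — 11 in total.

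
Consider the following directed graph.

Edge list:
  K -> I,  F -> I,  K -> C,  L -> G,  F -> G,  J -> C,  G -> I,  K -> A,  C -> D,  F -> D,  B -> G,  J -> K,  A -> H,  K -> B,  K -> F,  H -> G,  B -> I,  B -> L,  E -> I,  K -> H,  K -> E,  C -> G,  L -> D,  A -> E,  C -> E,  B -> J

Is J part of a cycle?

Yes

J is on a cycle iff J can reach itself via ≥1 edge.
J → K → B → J — yes.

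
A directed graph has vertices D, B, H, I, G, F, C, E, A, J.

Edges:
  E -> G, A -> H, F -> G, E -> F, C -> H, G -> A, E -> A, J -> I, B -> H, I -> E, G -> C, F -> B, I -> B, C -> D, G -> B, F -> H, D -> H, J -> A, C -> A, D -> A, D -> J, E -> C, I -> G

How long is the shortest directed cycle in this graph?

For each vertex v, BFS finds the shortest path from v back to v.
The shortest such closed walk is J → I → G → C → D → J, length 5.

5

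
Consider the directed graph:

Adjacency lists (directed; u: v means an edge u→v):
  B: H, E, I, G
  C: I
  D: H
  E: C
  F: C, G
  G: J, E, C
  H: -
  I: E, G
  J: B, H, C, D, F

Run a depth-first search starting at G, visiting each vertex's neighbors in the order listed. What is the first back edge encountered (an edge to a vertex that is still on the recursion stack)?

DFS from G (visiting each vertex's neighbors in the order listed); mark gray on enter, black on exit:
G gray
  J gray
    B gray
      H gray
      H black
      E gray
        C gray
          I gray
            I→E: E is gray → back edge
First back edge: I → E.

I→E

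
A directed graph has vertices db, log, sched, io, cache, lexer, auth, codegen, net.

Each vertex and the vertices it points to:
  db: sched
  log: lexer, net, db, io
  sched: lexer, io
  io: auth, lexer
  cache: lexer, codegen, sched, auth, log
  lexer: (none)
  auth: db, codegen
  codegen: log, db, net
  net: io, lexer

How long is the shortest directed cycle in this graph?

4

For each vertex v, BFS finds the shortest path from v back to v.
The shortest such closed walk is auth → codegen → log → io → auth, length 4.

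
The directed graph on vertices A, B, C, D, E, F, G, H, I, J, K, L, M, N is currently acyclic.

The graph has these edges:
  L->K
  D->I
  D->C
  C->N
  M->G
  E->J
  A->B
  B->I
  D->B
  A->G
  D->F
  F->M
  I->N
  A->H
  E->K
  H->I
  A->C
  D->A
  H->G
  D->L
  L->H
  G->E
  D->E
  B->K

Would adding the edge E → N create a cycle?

No

Adding E→N creates a cycle iff N can already reach E.
Explore from N: no path reaches E. The graph stays acyclic.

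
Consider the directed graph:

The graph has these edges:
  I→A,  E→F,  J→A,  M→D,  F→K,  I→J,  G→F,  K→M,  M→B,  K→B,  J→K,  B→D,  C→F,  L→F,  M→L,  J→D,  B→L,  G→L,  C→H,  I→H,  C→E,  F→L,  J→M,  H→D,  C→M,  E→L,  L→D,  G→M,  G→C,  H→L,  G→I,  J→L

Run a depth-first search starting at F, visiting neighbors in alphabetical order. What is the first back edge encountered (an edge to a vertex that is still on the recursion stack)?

L->F

DFS from F (visiting neighbors in alphabetical order); mark gray on enter, black on exit:
F gray
  K gray
    B gray
      D gray
      D black
      L gray
        L→D: D black — skip
        L→F: F is gray → back edge
First back edge: L → F.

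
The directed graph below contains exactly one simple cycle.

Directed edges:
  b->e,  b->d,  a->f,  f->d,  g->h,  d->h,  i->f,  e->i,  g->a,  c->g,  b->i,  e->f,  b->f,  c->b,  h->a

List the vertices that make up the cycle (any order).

a, d, f, h

DFS with gray/black marking from d:
d gray
  h gray
    a gray
      f gray
        f→d: d is gray → back edge
Back edge closes the cycle d → h → a → f → d; its vertices are {a, d, f, h}.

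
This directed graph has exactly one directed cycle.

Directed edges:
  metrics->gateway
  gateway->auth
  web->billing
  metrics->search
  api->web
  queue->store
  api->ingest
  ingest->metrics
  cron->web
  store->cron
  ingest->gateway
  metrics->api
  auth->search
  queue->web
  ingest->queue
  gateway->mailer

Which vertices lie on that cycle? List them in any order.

api, ingest, metrics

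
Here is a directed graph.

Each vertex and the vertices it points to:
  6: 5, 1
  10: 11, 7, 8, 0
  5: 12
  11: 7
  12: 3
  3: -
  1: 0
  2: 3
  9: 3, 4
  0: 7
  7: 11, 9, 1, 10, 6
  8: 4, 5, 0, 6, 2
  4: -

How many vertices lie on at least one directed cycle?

7

A vertex is on a directed cycle iff it belongs to a strongly connected component of size ≥ 2 (or has a self-loop).
The vertices on cycles are {0, 1, 6, 7, 8, 10, 11} — 7 in total.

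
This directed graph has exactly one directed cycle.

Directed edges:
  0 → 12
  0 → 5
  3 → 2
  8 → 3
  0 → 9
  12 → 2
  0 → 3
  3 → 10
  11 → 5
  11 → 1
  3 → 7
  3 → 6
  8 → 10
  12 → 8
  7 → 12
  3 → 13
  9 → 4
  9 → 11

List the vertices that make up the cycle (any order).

3, 7, 8, 12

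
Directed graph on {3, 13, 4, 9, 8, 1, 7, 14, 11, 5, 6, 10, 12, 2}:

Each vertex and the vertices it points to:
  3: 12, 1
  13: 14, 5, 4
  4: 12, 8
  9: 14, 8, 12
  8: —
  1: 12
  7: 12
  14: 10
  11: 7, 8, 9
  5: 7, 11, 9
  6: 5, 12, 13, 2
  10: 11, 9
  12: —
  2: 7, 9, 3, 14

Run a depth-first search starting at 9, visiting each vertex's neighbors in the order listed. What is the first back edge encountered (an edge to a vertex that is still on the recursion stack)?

DFS from 9 (visiting each vertex's neighbors in the order listed); mark gray on enter, black on exit:
9 gray
  14 gray
    10 gray
      11 gray
        7 gray
          12 gray
          12 black
        7 black
        8 gray
        8 black
        11→9: 9 is gray → back edge
First back edge: 11 → 9.

11→9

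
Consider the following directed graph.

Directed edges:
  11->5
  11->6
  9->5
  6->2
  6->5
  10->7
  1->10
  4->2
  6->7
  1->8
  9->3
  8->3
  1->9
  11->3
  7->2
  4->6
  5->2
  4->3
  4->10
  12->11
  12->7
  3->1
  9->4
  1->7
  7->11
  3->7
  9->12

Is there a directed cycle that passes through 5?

No

5 lies on a cycle iff there is a path from 5 back to itself.
Exploring from 5, it never reaches itself; equivalently, its strongly connected component is a singleton.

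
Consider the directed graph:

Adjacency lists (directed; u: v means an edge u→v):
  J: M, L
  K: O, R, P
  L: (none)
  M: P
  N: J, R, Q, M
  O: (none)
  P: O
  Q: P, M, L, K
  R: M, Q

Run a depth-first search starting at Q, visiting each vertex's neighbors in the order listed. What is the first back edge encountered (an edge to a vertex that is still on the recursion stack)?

R→Q

DFS from Q (visiting each vertex's neighbors in the order listed); mark gray on enter, black on exit:
Q gray
  P gray
    O gray
    O black
  P black
  M gray
    M→P: P black — skip
  M black
  L gray
  L black
  K gray
    K→O: O black — skip
    R gray
      R→M: M black — skip
      R→Q: Q is gray → back edge
First back edge: R → Q.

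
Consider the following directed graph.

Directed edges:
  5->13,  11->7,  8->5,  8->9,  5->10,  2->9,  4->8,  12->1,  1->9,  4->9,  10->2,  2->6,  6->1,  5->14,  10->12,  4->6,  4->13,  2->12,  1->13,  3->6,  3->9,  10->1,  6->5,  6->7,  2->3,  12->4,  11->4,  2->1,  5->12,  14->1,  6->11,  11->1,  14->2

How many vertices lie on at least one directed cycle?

10

A vertex is on a directed cycle iff it belongs to a strongly connected component of size ≥ 2 (or has a self-loop).
The vertices on cycles are {2, 3, 4, 5, 6, 8, 10, 11, 12, 14} — 10 in total.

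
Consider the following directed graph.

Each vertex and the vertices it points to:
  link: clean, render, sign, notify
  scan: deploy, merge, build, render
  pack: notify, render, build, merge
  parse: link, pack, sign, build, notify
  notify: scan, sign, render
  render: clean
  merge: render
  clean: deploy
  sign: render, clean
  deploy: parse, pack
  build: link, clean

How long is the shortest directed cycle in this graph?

4

For each vertex v, BFS finds the shortest path from v back to v.
The shortest such closed walk is scan → deploy → parse → notify → scan, length 4.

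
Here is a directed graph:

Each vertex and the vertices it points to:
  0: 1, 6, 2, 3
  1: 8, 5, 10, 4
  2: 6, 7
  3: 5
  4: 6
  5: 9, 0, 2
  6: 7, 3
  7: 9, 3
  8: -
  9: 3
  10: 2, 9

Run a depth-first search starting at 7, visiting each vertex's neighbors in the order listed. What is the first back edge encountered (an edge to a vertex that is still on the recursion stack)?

5→9

DFS from 7 (visiting each vertex's neighbors in the order listed); mark gray on enter, black on exit:
7 gray
  9 gray
    3 gray
      5 gray
        5→9: 9 is gray → back edge
First back edge: 5 → 9.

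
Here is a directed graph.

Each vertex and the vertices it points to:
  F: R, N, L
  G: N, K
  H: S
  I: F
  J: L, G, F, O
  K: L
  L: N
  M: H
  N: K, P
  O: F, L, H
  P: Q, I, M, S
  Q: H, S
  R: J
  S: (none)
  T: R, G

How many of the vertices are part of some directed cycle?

A vertex is on a directed cycle iff it belongs to a strongly connected component of size ≥ 2 (or has a self-loop).
The vertices on cycles are {F, G, I, J, K, L, N, O, P, R} — 10 in total.

10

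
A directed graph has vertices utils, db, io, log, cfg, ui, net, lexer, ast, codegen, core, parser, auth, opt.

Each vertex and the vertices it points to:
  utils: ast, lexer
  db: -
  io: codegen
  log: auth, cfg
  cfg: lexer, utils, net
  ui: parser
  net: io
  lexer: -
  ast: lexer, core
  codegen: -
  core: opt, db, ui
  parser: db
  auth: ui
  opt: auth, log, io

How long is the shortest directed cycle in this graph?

For each vertex v, BFS finds the shortest path from v back to v.
The shortest such closed walk is opt → log → cfg → utils → ast → core → opt, length 6.

6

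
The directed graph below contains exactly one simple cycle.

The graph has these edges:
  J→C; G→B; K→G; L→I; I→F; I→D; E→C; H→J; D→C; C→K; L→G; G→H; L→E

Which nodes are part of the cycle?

C, G, H, J, K

DFS with gray/black marking from G:
G gray
  B gray
  B black
  H gray
    J gray
      C gray
        K gray
          K→G: G is gray → back edge
Back edge closes the cycle G → H → J → C → K → G; its vertices are {C, G, H, J, K}.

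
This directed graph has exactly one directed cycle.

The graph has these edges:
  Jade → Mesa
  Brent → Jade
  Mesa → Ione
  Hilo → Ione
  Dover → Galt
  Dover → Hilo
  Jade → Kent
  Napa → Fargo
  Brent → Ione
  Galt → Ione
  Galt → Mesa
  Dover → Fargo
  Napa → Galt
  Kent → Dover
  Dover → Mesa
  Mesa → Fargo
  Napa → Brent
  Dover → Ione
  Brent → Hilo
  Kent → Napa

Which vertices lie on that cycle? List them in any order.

Jade, Kent, Napa, Brent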